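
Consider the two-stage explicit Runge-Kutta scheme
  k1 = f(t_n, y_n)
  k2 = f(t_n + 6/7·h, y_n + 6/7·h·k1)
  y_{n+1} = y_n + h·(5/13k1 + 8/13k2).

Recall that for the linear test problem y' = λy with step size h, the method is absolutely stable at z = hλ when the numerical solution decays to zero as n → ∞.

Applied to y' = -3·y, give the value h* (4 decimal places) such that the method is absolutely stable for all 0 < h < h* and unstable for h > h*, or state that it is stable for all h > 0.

On y'=λy, z=hλ:
  k1=λy_n ⇒ h·k1=z·y_n;  k2=λ(1+6/7z)y_n ⇒ h·k2=z(1+6/7z)y_n
  y_{n+1}/y_n = 1 + 5/13z + 8/13z(1+6/7z) = 1 + z + 48/91z²
  Hence R(z) = 1 + z + 48/91z².

Find x<0 with |R(x)|<1.
x=-1.17: |R|=0.5521
R=1: x+48/91x²=0 ⇒ x=−91/48=-1.8958; min R=1−1/(4·48/91)=0.5260>−1
Confirm numerically:
  x=-1.658: |R|=0.79200 <1
  x=-1.569: |R|=0.72951 <1
  x=-1.181: |R|=0.55470 <1
  x=-1.167: |R|=0.55136 <1
  x=-2.463: |R|=1.73684 >1
  x=-2.153: |R|=1.29205 >1
  x=-2.047: |R|=1.16322 >1
So |R|<1 on (-1.8958, 0).

(-1.8958,0); λ=-3 ⇒ h* = (91/48)/3 = 0.6319.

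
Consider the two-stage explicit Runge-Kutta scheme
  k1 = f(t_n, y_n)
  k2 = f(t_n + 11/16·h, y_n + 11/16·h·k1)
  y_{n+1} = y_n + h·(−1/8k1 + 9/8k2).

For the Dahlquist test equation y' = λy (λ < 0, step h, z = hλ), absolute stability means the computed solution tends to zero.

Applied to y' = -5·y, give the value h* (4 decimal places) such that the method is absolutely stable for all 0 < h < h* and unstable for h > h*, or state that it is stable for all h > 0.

(-1.2929,0); λ=-5 ⇒ h* = (128/99)/5 = 0.2586.

Test eqn y'=λy, z=hλ:
  k1=λy_n ⇒ h·k1=z·y_n;  k2=λ(1+11/16z)y_n ⇒ h·k2=z(1+11/16z)y_n
  y_{n+1}/y_n = 1 − 1/8z + 9/8z(1+11/16z) = 1 + z + 99/128z²
  Hence R(z) = 1 + z + 99/128z².

Need |R(x)|<1, x<0.
x=-0.33: |R|=0.7542
R=1: x+99/128x²=0 ⇒ x=−128/99=-1.2929; min R=1−1/(4·99/128)=0.6768>−1
Confirm numerically:
  x=-0.879: |R|=0.71859 <1
  x=-0.865: |R|=0.71371 <1
  x=-0.656: |R|=0.67684 <1
  x=-0.619: |R|=0.67735 <1
  x=-1.713: |R|=1.55655 >1
  x=-1.324: |R|=1.03182 >1
So |R|<1 on (-1.2929, 0).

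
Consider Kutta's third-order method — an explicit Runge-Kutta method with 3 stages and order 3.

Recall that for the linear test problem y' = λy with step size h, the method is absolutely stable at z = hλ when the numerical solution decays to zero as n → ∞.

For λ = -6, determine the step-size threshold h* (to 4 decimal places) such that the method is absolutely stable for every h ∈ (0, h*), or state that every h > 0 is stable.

(-2.5127,0); λ=-6 ⇒ h* = 0.4188.

Set f=λy, z=hλ:
  order 3, 3-stage ⇒ R(z)=1+z+z^2/2+z^3/6
  (e.g. R(-0.36)=0.69702, |R|=0.69702)

Need |R(x)|<1, x<0.
x=-0.36: |R|=0.6970
|R(-1.31)|=0.1734 |R(-0.7)|=0.4878 |R(-0.61)|=0.5382
Bisect:
  x_lo=-3.3687 |R|=3.0660  x_hi=-0.3658 |R|=0.6930
  mid=-1.86723 |R|=0.20899 →hi
  mid=-2.61796 |R|=1.18156 →lo
  mid=-2.24260 |R|=0.60773 →hi
  mid=-2.43028 |R|=0.86946 →hi
  mid=-2.52412 |R|=1.01880 →lo
  mid=-2.47720 |R|=0.94250 →hi
  mid=-2.50066 |R|=0.98024 →hi
  ...
  [-2.51275,-2.51257] ⇒ x*=-2.5127
So |R|<1 on (-2.5127, 0).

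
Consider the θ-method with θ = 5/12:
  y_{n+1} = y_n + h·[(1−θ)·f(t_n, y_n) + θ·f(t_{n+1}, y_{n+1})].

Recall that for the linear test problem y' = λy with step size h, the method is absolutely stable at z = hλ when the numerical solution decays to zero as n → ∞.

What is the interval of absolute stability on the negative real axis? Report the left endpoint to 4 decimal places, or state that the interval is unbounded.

z∈(-12.0000,0).

On y'=λy, z=hλ:
  y_{n+1} = y_n + z·[7/12·y_n + 5/12·y_{n+1}] ⇒ (1 − 5/12z)y_{n+1} = (1 + 7/12z)y_n
  R(z) = (1 + 7/12z)/(1 − 5/12z).

Boundary: |R(x)|=1, x<0.
x=-0.74: |R|=0.4344
R=−1: 1+7/12x = −1+5/12x ⇒ -1/6x=2 ⇒ x=2/(-1/6)=-12.0000
Confirm numerically:
  x=-10.445: |R|=0.95158 <1
  x=-7.887: |R|=0.84007 <1
  x=-6.968: |R|=0.78514 <1
  x=-4.809: |R|=0.60100 <1
  x=-12.501: |R|=1.01345 >1
  x=-12.315: |R|=1.00856 >1
Interval (-12.0000, 0).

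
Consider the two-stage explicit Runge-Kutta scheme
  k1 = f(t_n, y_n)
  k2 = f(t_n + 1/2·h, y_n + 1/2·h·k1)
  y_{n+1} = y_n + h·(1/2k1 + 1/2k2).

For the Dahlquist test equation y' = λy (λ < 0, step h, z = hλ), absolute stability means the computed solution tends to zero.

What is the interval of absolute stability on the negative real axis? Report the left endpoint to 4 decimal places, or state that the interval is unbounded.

z∈(-4.0000,0).

With y'=λy (z=hλ):
  k1=λy_n ⇒ h·k1=z·y_n;  k2=λ(1+1/2z)y_n ⇒ h·k2=z(1+1/2z)y_n
  y_{n+1}/y_n = 1 + 1/2z + 1/2z(1+1/2z) = 1 + z + 1/4z²
  so R(z) = 1 + z + 1/4z².

Boundary: |R(x)|=1, x<0.
x=-0.93: |R|=0.2862
R=1: x+1/4x²=0 ⇒ x=−4=-4.0000; min R=1−1/(4·1/4)=0.0000>−1
Confirm numerically:
  x=-3.443: |R|=0.52056 <1
  x=-3.403: |R|=0.49210 <1
  x=-1.646: |R|=0.03133 <1
  x=-4.480: |R|=1.53760 >1
  x=-4.449: |R|=1.49940 >1
  x=-4.143: |R|=1.14811 >1
So |R|<1 on (-4.0000, 0).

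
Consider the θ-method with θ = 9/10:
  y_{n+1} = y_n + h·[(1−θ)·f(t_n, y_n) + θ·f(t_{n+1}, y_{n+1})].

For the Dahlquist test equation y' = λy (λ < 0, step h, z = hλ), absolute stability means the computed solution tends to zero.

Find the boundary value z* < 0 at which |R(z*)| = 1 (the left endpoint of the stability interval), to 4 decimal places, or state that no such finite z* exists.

interval (−∞, 0).

Set f=λy, z=hλ:
  y_{n+1} = y_n + z·[1/10·y_n + 9/10·y_{n+1}] ⇒ (1 − 9/10z)y_{n+1} = (1 + 1/10z)y_n
  R(z) = (1 + 1/10z)/(1 − 9/10z).

Find x<0 with |R(x)|<1.
x=-0.84: |R|=0.5216
x=-2: |R|=0.2857
x=-10: |R|=0.0000
x=-100: |R|=0.0989
θ=9/10≥1/2 ⇒ |1+1/10x|<|1−9/10x| ∀x<0 ⇒ stable on all of ℝ⁻.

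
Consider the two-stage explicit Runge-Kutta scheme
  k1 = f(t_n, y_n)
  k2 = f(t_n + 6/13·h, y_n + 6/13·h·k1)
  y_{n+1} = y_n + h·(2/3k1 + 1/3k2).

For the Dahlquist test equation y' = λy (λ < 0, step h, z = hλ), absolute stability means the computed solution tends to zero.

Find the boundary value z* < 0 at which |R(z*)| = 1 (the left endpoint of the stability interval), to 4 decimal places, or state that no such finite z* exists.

Set f=λy, z=hλ:
  k1=λy_n ⇒ h·k1=z·y_n;  k2=λ(1+6/13z)y_n ⇒ h·k2=z(1+6/13z)y_n
  y_{n+1}/y_n = 1 + 2/3z + 1/3z(1+6/13z) = 1 + z + 2/13z²
  ⇒ R(z) = 1 + z + 2/13z².

Boundary: |R(x)|=1, x<0.
x=-0.85: |R|=0.2612
R=1: x+2/13x²=0 ⇒ x=−13/2=-6.5000; min R=1−1/(4·2/13)=-0.6250>−1
Confirm numerically:
  x=-6.318: |R|=0.82310 <1
  x=-5.840: |R|=0.40702 <1
  x=-5.129: |R|=0.08182 <1
  x=-6.580: |R|=1.08098 >1
  x=-6.553: |R|=1.05343 >1
Stable set (-6.5000, 0).

left endpoint -6.5000.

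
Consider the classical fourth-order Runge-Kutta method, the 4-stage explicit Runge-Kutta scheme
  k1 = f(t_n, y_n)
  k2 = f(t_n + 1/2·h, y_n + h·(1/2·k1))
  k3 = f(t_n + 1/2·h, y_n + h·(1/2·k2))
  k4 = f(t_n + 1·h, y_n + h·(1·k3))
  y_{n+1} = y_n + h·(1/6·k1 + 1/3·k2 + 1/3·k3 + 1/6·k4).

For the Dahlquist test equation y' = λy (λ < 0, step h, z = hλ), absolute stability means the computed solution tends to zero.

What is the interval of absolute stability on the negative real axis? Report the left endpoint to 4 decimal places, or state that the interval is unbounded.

z∈(-2.7853,0).

With y'=λy (z=hλ):
  order 4, 4-stage ⇒ R(z)=1+z+z^2/2+z^3/6+z^4/24
  (e.g. R(-0.79)=0.45611, |R|=0.45611)

Need |R(x)|<1, x<0.
x=-0.79: |R|=0.4561
|R(-2.36)|=0.5266 |R(-2.18)|=0.4105 |R(-1.32)|=0.2944
Bisect:
  x_lo=-3.4057 |R|=2.4154  x_hi=-0.3807 |R|=0.6834
  mid=-1.89319 |R|=0.30324 →hi
  mid=-2.64942 |R|=0.81374 →hi
  mid=-3.02754 |R|=1.43104 →lo
  mid=-2.83848 |R|=1.08320 →lo
  mid=-2.74395 |R|=0.93944 →hi
  mid=-2.79122 |R|=1.00897 →lo
  mid=-2.76759 |R|=0.97363 →hi
  mid=-2.77940 |R|=0.99115 →hi
  mid=-2.78531 |R|=1.00003 →lo
  ...
  [-2.78531,-2.78513] ⇒ x*=-2.7853
So |R|<1 on (-2.7853, 0).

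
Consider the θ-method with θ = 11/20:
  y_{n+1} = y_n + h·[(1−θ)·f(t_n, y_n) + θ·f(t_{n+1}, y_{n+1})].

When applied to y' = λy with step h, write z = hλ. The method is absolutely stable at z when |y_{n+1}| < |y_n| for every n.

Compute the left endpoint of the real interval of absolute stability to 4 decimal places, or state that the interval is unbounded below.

unbounded; (−∞, 0).

On y'=λy, z=hλ:
  y_{n+1} = y_n + z·[9/20·y_n + 11/20·y_{n+1}] ⇒ (1 − 11/20z)y_{n+1} = (1 + 9/20z)y_n
  R(z) = (1 + 9/20z)/(1 − 11/20z).

Need |R(x)|<1, x<0.
x=-0.65: |R|=0.5212
x=-2: |R|=0.0476
x=-10: |R|=0.5385
x=-100: |R|=0.7857
θ=11/20≥1/2 ⇒ |1+9/20x|<|1−11/20x| ∀x<0 ⇒ interval (−∞,0).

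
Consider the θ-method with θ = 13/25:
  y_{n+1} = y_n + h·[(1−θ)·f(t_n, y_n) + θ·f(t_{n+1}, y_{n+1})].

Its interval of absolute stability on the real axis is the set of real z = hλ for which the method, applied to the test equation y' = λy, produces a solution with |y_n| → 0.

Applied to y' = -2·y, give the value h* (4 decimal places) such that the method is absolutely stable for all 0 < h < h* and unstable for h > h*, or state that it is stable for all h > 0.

Set f=λy, z=hλ:
  y_{n+1} = y_n + z·[12/25·y_n + 13/25·y_{n+1}] ⇒ (1 − 13/25z)y_{n+1} = (1 + 12/25z)y_n
  ⇒ R(z) = (1 + 12/25z)/(1 − 13/25z).

Find x<0 with |R(x)|<1.
x=-1.03: |R|=0.3293
x=-2: |R|=0.0196
x=-10: |R|=0.6129
x=-100: |R|=0.8868
θ=13/25≥1/2 ⇒ |1+12/25x|<|1−13/25x| ∀x<0 ⇒ stable on all of ℝ⁻.

interval (−∞, 0). Any h>0 works for λ=-2.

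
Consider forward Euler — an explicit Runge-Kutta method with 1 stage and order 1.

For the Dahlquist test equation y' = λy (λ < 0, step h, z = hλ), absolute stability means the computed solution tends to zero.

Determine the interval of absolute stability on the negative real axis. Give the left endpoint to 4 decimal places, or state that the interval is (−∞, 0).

z∈(-2.0000,0).

Test eqn y'=λy, z=hλ:
  order 1, 1-stage ⇒ R(z)=1+z
  (e.g. R(-0.82)=0.18000, |R|=0.18000)

Boundary: |R(x)|=1, x<0.
x=-0.82: |R|=0.1800
|R(-1.94)|=0.9400 |R(-1.24)|=0.2400 |R(-1.02)|=0.0200
Bisect:
  x_lo=-2.3648 |R|=1.3648  x_hi=-0.2128 |R|=0.7872
  mid=-1.28882 |R|=0.28882 →hi
  mid=-1.82682 |R|=0.82682 →hi
  mid=-2.09582 |R|=1.09582 →lo
  mid=-1.96132 |R|=0.96132 →hi
  mid=-2.02857 |R|=1.02857 →lo
  mid=-1.99495 |R|=0.99495 →hi
  mid=-2.01176 |R|=1.01176 →lo
  mid=-2.00335 |R|=1.00335 →lo
  ...
  [-2.00007,-1.99994] ⇒ x*=-2.0000
Interval (-2.0000, 0).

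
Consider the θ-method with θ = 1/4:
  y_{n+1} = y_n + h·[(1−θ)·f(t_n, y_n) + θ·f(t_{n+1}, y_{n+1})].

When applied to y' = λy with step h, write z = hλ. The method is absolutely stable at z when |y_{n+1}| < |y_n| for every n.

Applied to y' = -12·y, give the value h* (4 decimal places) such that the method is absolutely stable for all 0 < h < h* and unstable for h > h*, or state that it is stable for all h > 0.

Set f=λy, z=hλ:
  y_{n+1} = y_n + z·[3/4·y_n + 1/4·y_{n+1}] ⇒ (1 − 1/4z)y_{n+1} = (1 + 3/4z)y_n
  Hence R(z) = (1 + 3/4z)/(1 − 1/4z).

Find x<0 with |R(x)|<1.
x=-0.71: |R|=0.3970
R=−1: 1+3/4x = −1+1/4x ⇒ -1/2x=2 ⇒ x=2/(-1/2)=-4.0000
Confirm numerically:
  x=-3.680: |R|=0.91667 <1
  x=-3.131: |R|=0.75628 <1
  x=-1.720: |R|=0.20280 <1
  x=-4.519: |R|=1.12185 >1
  x=-4.242: |R|=1.05872 >1
  x=-4.214: |R|=1.05211 >1
Stable set (-4.0000, 0).

(-4.0000,0); λ=-12 ⇒ h* = (4)/12 = 0.3333.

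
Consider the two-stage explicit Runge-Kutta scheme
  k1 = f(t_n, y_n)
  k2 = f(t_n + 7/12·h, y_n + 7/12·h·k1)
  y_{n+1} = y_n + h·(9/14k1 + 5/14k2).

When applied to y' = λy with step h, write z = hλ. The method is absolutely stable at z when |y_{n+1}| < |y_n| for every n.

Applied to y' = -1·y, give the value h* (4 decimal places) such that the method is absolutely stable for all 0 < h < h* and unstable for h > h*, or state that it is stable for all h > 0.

Test eqn y'=λy, z=hλ:
  k1=λy_n ⇒ h·k1=z·y_n;  k2=λ(1+7/12z)y_n ⇒ h·k2=z(1+7/12z)y_n
  y_{n+1}/y_n = 1 + 9/14z + 5/14z(1+7/12z) = 1 + z + 5/24z²
  so R(z) = 1 + z + 5/24z².

Boundary: |R(x)|=1, x<0.
x=-0.46: |R|=0.5841
R=1: x+5/24x²=0 ⇒ x=−24/5=-4.8000; min R=1−1/(4·5/24)=-0.2000>−1
Confirm numerically:
  x=-3.862: |R|=0.24530 <1
  x=-3.588: |R|=0.09403 <1
  x=-3.446: |R|=0.02794 <1
  x=-5.076: |R|=1.29187 >1
  x=-5.038: |R|=1.24980 >1
Interval (-4.8000, 0).

(-4.8000,0); λ=-1 ⇒ h* = (24/5)/1 = 4.8000.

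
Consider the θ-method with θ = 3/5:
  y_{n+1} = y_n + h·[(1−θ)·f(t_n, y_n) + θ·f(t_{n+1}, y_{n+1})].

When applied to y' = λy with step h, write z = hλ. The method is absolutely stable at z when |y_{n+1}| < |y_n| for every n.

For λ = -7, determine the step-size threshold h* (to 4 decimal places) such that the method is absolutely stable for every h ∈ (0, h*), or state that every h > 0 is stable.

interval (−∞, 0). Any h>0 works for λ=-7.

On y'=λy, z=hλ:
  y_{n+1} = y_n + z·[2/5·y_n + 3/5·y_{n+1}] ⇒ (1 − 3/5z)y_{n+1} = (1 + 2/5z)y_n
  so R(z) = (1 + 2/5z)/(1 − 3/5z).

Solve |R(x)|<1 on ℝ⁻.
x=-0.88: |R|=0.4241
x=-2: |R|=0.0909
x=-10: |R|=0.4286
x=-100: |R|=0.6393
θ=3/5≥1/2 ⇒ |1+2/5x|<|1−3/5x| ∀x<0 ⇒ stable on all of ℝ⁻.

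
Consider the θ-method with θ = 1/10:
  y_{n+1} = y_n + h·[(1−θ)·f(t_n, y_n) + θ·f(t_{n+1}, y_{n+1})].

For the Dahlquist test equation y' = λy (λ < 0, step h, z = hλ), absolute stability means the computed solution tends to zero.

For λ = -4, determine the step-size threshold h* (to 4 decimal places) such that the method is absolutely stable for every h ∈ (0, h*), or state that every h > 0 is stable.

(-2.5000,0); λ=-4 ⇒ h* = (5/2)/4 = 0.6250.

Set f=λy, z=hλ:
  y_{n+1} = y_n + z·[9/10·y_n + 1/10·y_{n+1}] ⇒ (1 − 1/10z)y_{n+1} = (1 + 9/10z)y_n
  so R(z) = (1 + 9/10z)/(1 − 1/10z).

Solve |R(x)|<1 on ℝ⁻.
x=-1.05: |R|=0.0498
R=−1: 1+9/10x = −1+1/10x ⇒ -4/5x=2 ⇒ x=2/(-4/5)=-2.5000
Confirm numerically:
  x=-2.233: |R|=0.82539 <1
  x=-1.841: |R|=0.55477 <1
  x=-1.754: |R|=0.49226 <1
  x=-2.817: |R|=1.19786 >1
  x=-2.762: |R|=1.16424 >1
  x=-2.533: |R|=1.02106 >1
Interval (-2.5000, 0).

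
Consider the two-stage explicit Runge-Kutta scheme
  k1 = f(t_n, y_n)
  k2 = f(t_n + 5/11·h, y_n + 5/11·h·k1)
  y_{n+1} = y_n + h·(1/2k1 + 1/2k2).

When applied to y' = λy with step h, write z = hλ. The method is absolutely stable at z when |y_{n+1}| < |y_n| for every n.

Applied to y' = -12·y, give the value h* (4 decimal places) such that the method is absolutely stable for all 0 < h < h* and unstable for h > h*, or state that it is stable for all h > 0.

With y'=λy (z=hλ):
  k1=λy_n ⇒ h·k1=z·y_n;  k2=λ(1+5/11z)y_n ⇒ h·k2=z(1+5/11z)y_n
  y_{n+1}/y_n = 1 + 1/2z + 1/2z(1+5/11z) = 1 + z + 5/22z²
  so R(z) = 1 + z + 5/22z².

Need |R(x)|<1, x<0.
x=-0.41: |R|=0.6282
R=1: x+5/22x²=0 ⇒ x=−22/5=-4.4000; min R=1−1/(4·5/22)=-0.1000>−1
Confirm numerically:
  x=-2.687: |R|=0.04610 <1
  x=-2.440: |R|=0.08691 <1
  x=-2.113: |R|=0.09828 <1
  x=-4.983: |R|=1.66025 >1
  x=-4.468: |R|=1.06905 >1
So |R|<1 on (-4.4000, 0).

(-4.4000,0); λ=-12 ⇒ h* = (22/5)/12 = 0.3667.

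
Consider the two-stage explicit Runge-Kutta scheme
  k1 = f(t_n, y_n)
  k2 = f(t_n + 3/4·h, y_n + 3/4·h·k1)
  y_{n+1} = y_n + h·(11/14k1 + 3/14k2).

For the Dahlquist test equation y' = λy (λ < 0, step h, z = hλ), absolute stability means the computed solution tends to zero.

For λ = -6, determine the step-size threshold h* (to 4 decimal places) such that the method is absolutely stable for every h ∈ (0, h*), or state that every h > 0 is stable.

(-6.2222,0); λ=-6 ⇒ h* = (56/9)/6 = 1.0370.

Test eqn y'=λy, z=hλ:
  k1=λy_n ⇒ h·k1=z·y_n;  k2=λ(1+3/4z)y_n ⇒ h·k2=z(1+3/4z)y_n
  y_{n+1}/y_n = 1 + 11/14z + 3/14z(1+3/4z) = 1 + z + 9/56z²
  R(z) = 1 + z + 9/56z².

Boundary: |R(x)|=1, x<0.
x=-1.76: |R|=0.2622
R=1: x+9/56x²=0 ⇒ x=−56/9=-6.2222; min R=1−1/(4·9/56)=-0.5556>−1
Confirm numerically:
  x=-6.201: |R|=0.97885 <1
  x=-5.220: |R|=0.15921 <1
  x=-4.543: |R|=0.22604 <1
  x=-3.071: |R|=0.55530 <1
  x=-6.780: |R|=1.60778 >1
  x=-6.747: |R|=1.56904 >1
So |R|<1 on (-6.2222, 0).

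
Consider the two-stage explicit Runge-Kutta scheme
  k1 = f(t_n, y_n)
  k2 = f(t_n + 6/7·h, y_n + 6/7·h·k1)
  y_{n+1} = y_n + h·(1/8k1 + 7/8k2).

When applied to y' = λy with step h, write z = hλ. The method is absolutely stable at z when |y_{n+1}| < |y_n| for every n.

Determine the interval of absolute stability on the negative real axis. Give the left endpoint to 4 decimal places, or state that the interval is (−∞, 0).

(-1.3333, 0).

Test eqn y'=λy, z=hλ:
  k1=λy_n ⇒ h·k1=z·y_n;  k2=λ(1+6/7z)y_n ⇒ h·k2=z(1+6/7z)y_n
  y_{n+1}/y_n = 1 + 1/8z + 7/8z(1+6/7z) = 1 + z + 3/4z²
  so R(z) = 1 + z + 3/4z².

Boundary: |R(x)|=1, x<0.
x=-1.33: |R|=0.9967
R=1: x+3/4x²=0 ⇒ x=−4/3=-1.3333; min R=1−1/(4·3/4)=0.6667>−1
Confirm numerically:
  x=-1.196: |R|=0.87681 <1
  x=-1.152: |R|=0.84333 <1
  x=-0.881: |R|=0.70112 <1
  x=-1.414: |R|=1.08555 >1
  x=-1.402: |R|=1.07220 >1
Stable set (-1.3333, 0).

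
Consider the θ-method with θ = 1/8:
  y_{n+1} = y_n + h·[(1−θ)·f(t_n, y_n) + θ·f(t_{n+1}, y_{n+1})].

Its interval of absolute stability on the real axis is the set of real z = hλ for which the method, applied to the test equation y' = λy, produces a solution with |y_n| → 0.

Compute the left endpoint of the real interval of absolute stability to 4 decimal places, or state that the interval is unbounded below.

left endpoint -2.6667.

On y'=λy, z=hλ:
  y_{n+1} = y_n + z·[7/8·y_n + 1/8·y_{n+1}] ⇒ (1 − 1/8z)y_{n+1} = (1 + 7/8z)y_n
  ⇒ R(z) = (1 + 7/8z)/(1 − 1/8z).

Boundary: |R(x)|=1, x<0.
x=-0.34: |R|=0.6739
R=−1: 1+7/8x = −1+1/8x ⇒ -3/4x=2 ⇒ x=2/(-3/4)=-2.6667
Confirm numerically:
  x=-2.359: |R|=0.82180 <1
  x=-2.188: |R|=0.71810 <1
  x=-1.680: |R|=0.38843 <1
  x=-1.160: |R|=0.01310 <1
  x=-3.073: |R|=1.22018 >1
  x=-3.045: |R|=1.20552 >1
  x=-2.858: |R|=1.10573 >1
So |R|<1 on (-2.6667, 0).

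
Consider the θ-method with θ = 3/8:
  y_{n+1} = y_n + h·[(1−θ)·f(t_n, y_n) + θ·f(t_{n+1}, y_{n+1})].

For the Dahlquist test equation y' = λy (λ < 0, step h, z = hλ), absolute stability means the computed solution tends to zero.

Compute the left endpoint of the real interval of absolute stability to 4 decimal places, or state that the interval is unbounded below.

On y'=λy, z=hλ:
  y_{n+1} = y_n + z·[5/8·y_n + 3/8·y_{n+1}] ⇒ (1 − 3/8z)y_{n+1} = (1 + 5/8z)y_n
  Hence R(z) = (1 + 5/8z)/(1 − 3/8z).

Boundary: |R(x)|=1, x<0.
x=-1.68: |R|=0.0307
R=−1: 1+5/8x = −1+3/8x ⇒ -1/4x=2 ⇒ x=2/(-1/4)=-8.0000
Confirm numerically:
  x=-7.840: |R|=0.98985 <1
  x=-7.686: |R|=0.97978 <1
  x=-3.270: |R|=0.46884 <1
  x=-8.596: |R|=1.03528 >1
  x=-8.384: |R|=1.02317 >1
  x=-8.236: |R|=1.01443 >1
Stable set (-8.0000, 0).

left endpoint -8.0000.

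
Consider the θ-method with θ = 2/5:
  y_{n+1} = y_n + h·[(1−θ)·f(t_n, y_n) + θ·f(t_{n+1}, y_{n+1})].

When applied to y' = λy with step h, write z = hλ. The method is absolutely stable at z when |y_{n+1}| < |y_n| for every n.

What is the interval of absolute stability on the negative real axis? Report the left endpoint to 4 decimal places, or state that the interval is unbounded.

On y'=λy, z=hλ:
  y_{n+1} = y_n + z·[3/5·y_n + 2/5·y_{n+1}] ⇒ (1 − 2/5z)y_{n+1} = (1 + 3/5z)y_n
  so R(z) = (1 + 3/5z)/(1 − 2/5z).

Need |R(x)|<1, x<0.
x=-1.14: |R|=0.2170
R=−1: 1+3/5x = −1+2/5x ⇒ -1/5x=2 ⇒ x=2/(-1/5)=-10.0000
Confirm numerically:
  x=-8.669: |R|=0.94042 <1
  x=-8.576: |R|=0.93572 <1
  x=-6.100: |R|=0.77326 <1
  x=-10.351: |R|=1.01366 >1
  x=-10.043: |R|=1.00171 >1
Interval (-10.0000, 0).

(-10.0000, 0).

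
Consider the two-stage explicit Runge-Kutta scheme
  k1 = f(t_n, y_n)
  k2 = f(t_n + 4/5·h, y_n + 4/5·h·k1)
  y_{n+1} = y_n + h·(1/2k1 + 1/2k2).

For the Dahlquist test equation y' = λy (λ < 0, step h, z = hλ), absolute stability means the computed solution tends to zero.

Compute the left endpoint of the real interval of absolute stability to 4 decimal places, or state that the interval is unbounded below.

z* = -2.5000.

Test eqn y'=λy, z=hλ:
  k1=λy_n ⇒ h·k1=z·y_n;  k2=λ(1+4/5z)y_n ⇒ h·k2=z(1+4/5z)y_n
  y_{n+1}/y_n = 1 + 1/2z + 1/2z(1+4/5z) = 1 + z + 2/5z²
  ⇒ R(z) = 1 + z + 2/5z².

Find x<0 with |R(x)|<1.
x=-0.95: |R|=0.4110
R=1: x+2/5x²=0 ⇒ x=−5/2=-2.5000; min R=1−1/(4·2/5)=0.3750>−1
Confirm numerically:
  x=-2.316: |R|=0.82954 <1
  x=-2.225: |R|=0.75525 <1
  x=-1.616: |R|=0.42858 <1
  x=-1.497: |R|=0.39940 <1
  x=-2.857: |R|=1.40798 >1
  x=-2.803: |R|=1.33972 >1
  x=-2.568: |R|=1.06985 >1
Stable set (-2.5000, 0).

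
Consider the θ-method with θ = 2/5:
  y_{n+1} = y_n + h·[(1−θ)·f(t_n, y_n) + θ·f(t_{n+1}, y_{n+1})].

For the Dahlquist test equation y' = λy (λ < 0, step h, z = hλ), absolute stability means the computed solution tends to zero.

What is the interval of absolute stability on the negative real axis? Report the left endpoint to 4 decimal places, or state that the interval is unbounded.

On y'=λy, z=hλ:
  y_{n+1} = y_n + z·[3/5·y_n + 2/5·y_{n+1}] ⇒ (1 − 2/5z)y_{n+1} = (1 + 3/5z)y_n
  so R(z) = (1 + 3/5z)/(1 − 2/5z).

Solve |R(x)|<1 on ℝ⁻.
x=-1.42: |R|=0.0944
R=−1: 1+3/5x = −1+2/5x ⇒ -1/5x=2 ⇒ x=2/(-1/5)=-10.0000
Confirm numerically:
  x=-7.752: |R|=0.89036 <1
  x=-7.127: |R|=0.85078 <1
  x=-4.301: |R|=0.58102 <1
  x=-10.527: |R|=1.02023 >1
  x=-10.126: |R|=1.00499 >1
Stable set (-10.0000, 0).

(-10.0000, 0).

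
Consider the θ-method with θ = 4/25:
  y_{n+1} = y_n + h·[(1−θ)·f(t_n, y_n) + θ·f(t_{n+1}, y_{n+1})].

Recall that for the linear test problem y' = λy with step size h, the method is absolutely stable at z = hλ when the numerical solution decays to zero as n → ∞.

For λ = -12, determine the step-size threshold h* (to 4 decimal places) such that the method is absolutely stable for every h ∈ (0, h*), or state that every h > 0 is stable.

(-2.9412,0); λ=-12 ⇒ h* = (50/17)/12 = 0.2451.

Set f=λy, z=hλ:
  y_{n+1} = y_n + z·[21/25·y_n + 4/25·y_{n+1}] ⇒ (1 − 4/25z)y_{n+1} = (1 + 21/25z)y_n
  R(z) = (1 + 21/25z)/(1 − 4/25z).

Boundary: |R(x)|=1, x<0.
x=-1.53: |R|=0.2291
R=−1: 1+21/25x = −1+4/25x ⇒ -17/25x=2 ⇒ x=2/(-17/25)=-2.9412
Confirm numerically:
  x=-2.352: |R|=0.70890 <1
  x=-1.877: |R|=0.44349 <1
  x=-1.547: |R|=0.24006 <1
  x=-3.407: |R|=1.20501 >1
  x=-3.007: |R|=1.03022 >1
Interval (-2.9412, 0).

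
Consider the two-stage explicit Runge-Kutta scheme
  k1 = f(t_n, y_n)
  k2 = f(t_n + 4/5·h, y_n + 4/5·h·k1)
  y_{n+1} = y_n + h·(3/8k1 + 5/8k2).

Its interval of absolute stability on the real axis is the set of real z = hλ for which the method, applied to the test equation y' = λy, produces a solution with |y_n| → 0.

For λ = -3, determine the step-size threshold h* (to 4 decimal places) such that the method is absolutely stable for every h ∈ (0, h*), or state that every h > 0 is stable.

(-2.0000,0); λ=-3 ⇒ h* = (2)/3 = 0.6667.

With y'=λy (z=hλ):
  k1=λy_n ⇒ h·k1=z·y_n;  k2=λ(1+4/5z)y_n ⇒ h·k2=z(1+4/5z)y_n
  y_{n+1}/y_n = 1 + 3/8z + 5/8z(1+4/5z) = 1 + z + 1/2z²
  Hence R(z) = 1 + z + 1/2z².

Find x<0 with |R(x)|<1.
x=-0.54: |R|=0.6058
R=1: x+1/2x²=0 ⇒ x=−2=-2.0000; min R=1−1/(4·1/2)=0.5000>−1
Confirm numerically:
  x=-1.753: |R|=0.78350 <1
  x=-1.734: |R|=0.76938 <1
  x=-1.078: |R|=0.50304 <1
  x=-1.027: |R|=0.50036 <1
  x=-2.508: |R|=1.63703 >1
  x=-2.263: |R|=1.29758 >1
  x=-2.118: |R|=1.12496 >1
So |R|<1 on (-2.0000, 0).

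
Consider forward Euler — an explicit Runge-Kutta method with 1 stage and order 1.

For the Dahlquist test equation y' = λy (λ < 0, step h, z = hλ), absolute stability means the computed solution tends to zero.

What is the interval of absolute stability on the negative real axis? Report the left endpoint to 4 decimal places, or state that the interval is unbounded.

Test eqn y'=λy, z=hλ:
  order 1, 1-stage ⇒ R(z)=1+z
  (e.g. R(-0.83)=0.17000, |R|=0.17000)

Solve |R(x)|<1 on ℝ⁻.
x=-0.83: |R|=0.1700
|R(-1.51)|=0.5100 |R(-0.76)|=0.2400 |R(-0.62)|=0.3800
Bisect:
  x_lo=-2.4473 |R|=1.4473  x_hi=-0.2543 |R|=0.7457
  mid=-1.35077 |R|=0.35077 →hi
  mid=-1.89902 |R|=0.89902 →hi
  mid=-2.17315 |R|=1.17315 →lo
  mid=-2.03609 |R|=1.03609 →lo
  mid=-1.96755 |R|=0.96755 →hi
  mid=-2.00182 |R|=1.00182 →lo
  mid=-1.98469 |R|=0.98469 →hi
  mid=-1.99325 |R|=0.99325 →hi
  ...
  [-2.00008,-1.99995] ⇒ x*=-2.0000
So |R|<1 on (-2.0000, 0).

z∈(-2.0000,0).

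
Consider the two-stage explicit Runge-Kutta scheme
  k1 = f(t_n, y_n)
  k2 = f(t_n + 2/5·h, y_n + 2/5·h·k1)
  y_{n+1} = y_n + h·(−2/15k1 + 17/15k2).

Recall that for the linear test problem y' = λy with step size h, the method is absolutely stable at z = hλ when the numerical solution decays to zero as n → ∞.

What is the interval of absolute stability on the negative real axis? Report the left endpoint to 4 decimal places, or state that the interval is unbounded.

(-2.2059, 0).

Test eqn y'=λy, z=hλ:
  k1=λy_n ⇒ h·k1=z·y_n;  k2=λ(1+2/5z)y_n ⇒ h·k2=z(1+2/5z)y_n
  y_{n+1}/y_n = 1 − 2/15z + 17/15z(1+2/5z) = 1 + z + 34/75z²
  ⇒ R(z) = 1 + z + 34/75z².

Need |R(x)|<1, x<0.
x=-0.9: |R|=0.4672
R=1: x+34/75x²=0 ⇒ x=−75/34=-2.2059; min R=1−1/(4·34/75)=0.4485>−1
Confirm numerically:
  x=-1.808: |R|=0.67389 <1
  x=-1.770: |R|=0.65025 <1
  x=-1.483: |R|=0.51401 <1
  x=-0.947: |R|=0.45955 <1
  x=-2.732: |R|=1.65160 >1
  x=-2.466: |R|=1.29079 >1
  x=-2.244: |R|=1.03878 >1
So |R|<1 on (-2.2059, 0).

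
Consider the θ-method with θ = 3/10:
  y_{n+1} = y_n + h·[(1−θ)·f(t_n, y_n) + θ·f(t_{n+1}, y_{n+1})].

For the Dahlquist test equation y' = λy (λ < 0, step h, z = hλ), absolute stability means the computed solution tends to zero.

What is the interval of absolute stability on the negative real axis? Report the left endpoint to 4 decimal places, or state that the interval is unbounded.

z∈(-5.0000,0).

Set f=λy, z=hλ:
  y_{n+1} = y_n + z·[7/10·y_n + 3/10·y_{n+1}] ⇒ (1 − 3/10z)y_{n+1} = (1 + 7/10z)y_n
  R(z) = (1 + 7/10z)/(1 − 3/10z).

Solve |R(x)|<1 on ℝ⁻.
x=-0.74: |R|=0.3944
R=−1: 1+7/10x = −1+3/10x ⇒ -2/5x=2 ⇒ x=2/(-2/5)=-5.0000
Confirm numerically:
  x=-4.616: |R|=0.93559 <1
  x=-3.589: |R|=0.72822 <1
  x=-2.765: |R|=0.51134 <1
  x=-5.589: |R|=1.08802 >1
  x=-5.109: |R|=1.01721 >1
  x=-5.067: |R|=1.01063 >1
So |R|<1 on (-5.0000, 0).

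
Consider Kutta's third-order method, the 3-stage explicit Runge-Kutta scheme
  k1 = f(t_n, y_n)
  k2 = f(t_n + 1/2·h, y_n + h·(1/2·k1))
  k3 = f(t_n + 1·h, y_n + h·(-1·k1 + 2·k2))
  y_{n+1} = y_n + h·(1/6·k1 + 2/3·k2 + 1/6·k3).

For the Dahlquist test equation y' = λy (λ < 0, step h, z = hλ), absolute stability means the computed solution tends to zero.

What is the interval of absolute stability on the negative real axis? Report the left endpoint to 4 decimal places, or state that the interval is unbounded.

z∈(-2.5127,0).

Set f=λy, z=hλ:
  order 3, 3-stage ⇒ R(z)=1+z+z^2/2+z^3/6
  (e.g. R(-0.98)=0.34333, |R|=0.34333)

Find x<0 with |R(x)|<1.
x=-0.98: |R|=0.3433
|R(-2.16)|=0.5068 |R(-1.31)|=0.1734 |R(-1.19)|=0.2372
Bisect:
  x_lo=-3.1204 |R|=2.3159  x_hi=-0.3193 |R|=0.7263
  mid=-1.71985 |R|=0.08876 →hi
  mid=-2.42014 |R|=0.85410 →hi
  mid=-2.77029 |R|=1.47647 →lo
  mid=-2.59522 |R|=1.14084 →lo
  mid=-2.50768 |R|=0.99169 →hi
  mid=-2.55145 |R|=1.06478 →lo
  mid=-2.52956 |R|=1.02787 →lo
  mid=-2.51862 |R|=1.00969 →lo
  mid=-2.51315 |R|=1.00067 →lo
  ...
  [-2.51281,-2.51264] ⇒ x*=-2.5127
Stable set (-2.5127, 0).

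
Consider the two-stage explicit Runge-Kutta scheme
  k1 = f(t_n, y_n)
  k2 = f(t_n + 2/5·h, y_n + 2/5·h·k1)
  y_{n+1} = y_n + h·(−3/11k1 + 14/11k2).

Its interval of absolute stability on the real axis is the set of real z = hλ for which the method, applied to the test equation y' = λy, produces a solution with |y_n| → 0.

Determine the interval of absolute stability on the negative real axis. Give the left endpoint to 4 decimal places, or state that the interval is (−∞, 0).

(-1.9643, 0).

With y'=λy (z=hλ):
  k1=λy_n ⇒ h·k1=z·y_n;  k2=λ(1+2/5z)y_n ⇒ h·k2=z(1+2/5z)y_n
  y_{n+1}/y_n = 1 − 3/11z + 14/11z(1+2/5z) = 1 + z + 28/55z²
  ⇒ R(z) = 1 + z + 28/55z².

Need |R(x)|<1, x<0.
x=-1.53: |R|=0.6617
R=1: x+28/55x²=0 ⇒ x=−55/28=-1.9643; min R=1−1/(4·28/55)=0.5089>−1
Confirm numerically:
  x=-1.883: |R|=0.92208 <1
  x=-1.490: |R|=0.64023 <1
  x=-1.251: |R|=0.54573 <1
  x=-1.127: |R|=0.51961 <1
  x=-2.469: |R|=1.63440 >1
  x=-1.991: |R|=1.02708 >1
So |R|<1 on (-1.9643, 0).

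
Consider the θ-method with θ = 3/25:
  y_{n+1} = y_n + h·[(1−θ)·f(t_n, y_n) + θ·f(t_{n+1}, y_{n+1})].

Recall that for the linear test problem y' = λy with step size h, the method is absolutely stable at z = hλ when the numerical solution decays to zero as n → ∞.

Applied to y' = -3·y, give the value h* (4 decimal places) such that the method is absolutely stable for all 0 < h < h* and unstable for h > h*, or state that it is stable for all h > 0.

(-2.6316,0); λ=-3 ⇒ h* = (50/19)/3 = 0.8772.

On y'=λy, z=hλ:
  y_{n+1} = y_n + z·[22/25·y_n + 3/25·y_{n+1}] ⇒ (1 − 3/25z)y_{n+1} = (1 + 22/25z)y_n
  Hence R(z) = (1 + 22/25z)/(1 − 3/25z).

Solve |R(x)|<1 on ℝ⁻.
x=-0.84: |R|=0.2369
R=−1: 1+22/25x = −1+3/25x ⇒ -19/25x=2 ⇒ x=2/(-19/25)=-2.6316
Confirm numerically:
  x=-1.876: |R|=0.53128 <1
  x=-1.704: |R|=0.41472 <1
  x=-1.323: |R|=0.14174 <1
  x=-1.312: |R|=0.13354 <1
  x=-3.189: |R|=1.30639 >1
  x=-3.081: |R|=1.24936 >1
Stable set (-2.6316, 0).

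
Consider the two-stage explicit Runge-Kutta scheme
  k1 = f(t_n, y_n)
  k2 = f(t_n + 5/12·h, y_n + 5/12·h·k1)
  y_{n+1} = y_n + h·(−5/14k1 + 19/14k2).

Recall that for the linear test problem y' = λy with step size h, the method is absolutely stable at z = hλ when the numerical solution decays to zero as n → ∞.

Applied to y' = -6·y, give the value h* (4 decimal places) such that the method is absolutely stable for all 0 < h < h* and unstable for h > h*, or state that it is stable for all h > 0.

With y'=λy (z=hλ):
  k1=λy_n ⇒ h·k1=z·y_n;  k2=λ(1+5/12z)y_n ⇒ h·k2=z(1+5/12z)y_n
  y_{n+1}/y_n = 1 − 5/14z + 19/14z(1+5/12z) = 1 + z + 95/168z²
  R(z) = 1 + z + 95/168z².

Find x<0 with |R(x)|<1.
x=-1.6: |R|=0.8476
R=1: x+95/168x²=0 ⇒ x=−168/95=-1.7684; min R=1−1/(4·95/168)=0.5579>−1
Confirm numerically:
  x=-1.699: |R|=0.93330 <1
  x=-1.340: |R|=0.67537 <1
  x=-1.148: |R|=0.59724 <1
  x=-0.991: |R|=0.56434 <1
  x=-2.366: |R|=1.79951 >1
  x=-2.164: |R|=1.48407 >1
Stable set (-1.7684, 0).

(-1.7684,0); λ=-6 ⇒ h* = (168/95)/6 = 0.2947.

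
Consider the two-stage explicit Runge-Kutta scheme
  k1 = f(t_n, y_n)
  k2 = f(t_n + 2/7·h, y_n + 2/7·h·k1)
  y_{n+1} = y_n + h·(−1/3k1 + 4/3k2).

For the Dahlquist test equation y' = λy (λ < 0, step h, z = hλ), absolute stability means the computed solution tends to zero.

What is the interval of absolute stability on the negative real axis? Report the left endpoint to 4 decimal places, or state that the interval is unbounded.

With y'=λy (z=hλ):
  k1=λy_n ⇒ h·k1=z·y_n;  k2=λ(1+2/7z)y_n ⇒ h·k2=z(1+2/7z)y_n
  y_{n+1}/y_n = 1 − 1/3z + 4/3z(1+2/7z) = 1 + z + 8/21z²
  ⇒ R(z) = 1 + z + 8/21z².

Find x<0 with |R(x)|<1.
x=-1.6: |R|=0.3752
R=1: x+8/21x²=0 ⇒ x=−21/8=-2.6250; min R=1−1/(4·8/21)=0.3438>−1
Confirm numerically:
  x=-2.436: |R|=0.82461 <1
  x=-2.175: |R|=0.62714 <1
  x=-2.095: |R|=0.57701 <1
  x=-1.193: |R|=0.34919 <1
  x=-2.968: |R|=1.38782 >1
  x=-2.681: |R|=1.05719 >1
Stable set (-2.6250, 0).

z∈(-2.6250,0).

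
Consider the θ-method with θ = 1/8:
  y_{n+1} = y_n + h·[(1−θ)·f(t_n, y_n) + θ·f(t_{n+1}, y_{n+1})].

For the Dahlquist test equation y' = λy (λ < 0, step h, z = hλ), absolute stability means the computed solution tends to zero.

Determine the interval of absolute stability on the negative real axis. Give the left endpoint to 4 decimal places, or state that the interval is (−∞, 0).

(-2.6667, 0).

On y'=λy, z=hλ:
  y_{n+1} = y_n + z·[7/8·y_n + 1/8·y_{n+1}] ⇒ (1 − 1/8z)y_{n+1} = (1 + 7/8z)y_n
  so R(z) = (1 + 7/8z)/(1 − 1/8z).

Find x<0 with |R(x)|<1.
x=-0.59: |R|=0.4505
R=−1: 1+7/8x = −1+1/8x ⇒ -3/4x=2 ⇒ x=2/(-3/4)=-2.6667
Confirm numerically:
  x=-1.445: |R|=0.22393 <1
  x=-1.412: |R|=0.20017 <1
  x=-1.373: |R|=0.17188 <1
  x=-3.242: |R|=1.30706 >1
  x=-2.737: |R|=1.03930 >1
  x=-2.707: |R|=1.02260 >1
Interval (-2.6667, 0).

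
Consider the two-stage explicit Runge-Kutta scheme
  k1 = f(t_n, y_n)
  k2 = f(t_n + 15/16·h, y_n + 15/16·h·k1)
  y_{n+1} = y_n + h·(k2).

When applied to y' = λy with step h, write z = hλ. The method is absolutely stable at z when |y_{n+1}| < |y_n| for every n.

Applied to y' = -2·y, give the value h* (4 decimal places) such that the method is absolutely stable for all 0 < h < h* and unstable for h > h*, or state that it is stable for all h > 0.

(-1.0667,0); λ=-2 ⇒ h* = (16/15)/2 = 0.5333.

On y'=λy, z=hλ:
  k1=λy_n ⇒ h·k1=z·y_n;  k2=λ(1+15/16z)y_n ⇒ h·k2=z(1+15/16z)y_n
  y_{n+1}/y_n = 1 + z(1+15/16z) = 1 + z + 15/16z²
  so R(z) = 1 + z + 15/16z².

Need |R(x)|<1, x<0.
x=-0.72: |R|=0.7660
R=1: x+15/16x²=0 ⇒ x=−16/15=-1.0667; min R=1−1/(4·15/16)=0.7333>−1
Confirm numerically:
  x=-0.911: |R|=0.86705 <1
  x=-0.797: |R|=0.79851 <1
  x=-0.666: |R|=0.74983 <1
  x=-1.413: |R|=1.45878 >1
  x=-1.208: |R|=1.16006 >1
  x=-1.097: |R|=1.03120 >1
So |R|<1 on (-1.0667, 0).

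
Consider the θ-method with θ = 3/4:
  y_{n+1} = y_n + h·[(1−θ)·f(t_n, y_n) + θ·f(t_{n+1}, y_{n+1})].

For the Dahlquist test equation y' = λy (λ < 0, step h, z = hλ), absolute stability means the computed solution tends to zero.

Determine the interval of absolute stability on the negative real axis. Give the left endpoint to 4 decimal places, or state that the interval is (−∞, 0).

interval (−∞, 0).

With y'=λy (z=hλ):
  y_{n+1} = y_n + z·[1/4·y_n + 3/4·y_{n+1}] ⇒ (1 − 3/4z)y_{n+1} = (1 + 1/4z)y_n
  so R(z) = (1 + 1/4z)/(1 − 3/4z).

Find x<0 with |R(x)|<1.
x=-1.1: |R|=0.3973
x=-2: |R|=0.2000
x=-10: |R|=0.1765
x=-100: |R|=0.3158
θ=3/4≥1/2 ⇒ |1+1/4x|<|1−3/4x| ∀x<0 ⇒ stable on all of ℝ⁻.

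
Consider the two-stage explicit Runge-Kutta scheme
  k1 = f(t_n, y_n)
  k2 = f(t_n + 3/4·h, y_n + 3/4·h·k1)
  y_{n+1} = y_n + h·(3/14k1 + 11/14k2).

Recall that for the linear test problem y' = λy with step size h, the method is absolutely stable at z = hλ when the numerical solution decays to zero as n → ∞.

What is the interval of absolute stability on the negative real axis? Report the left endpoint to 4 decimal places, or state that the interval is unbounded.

Set f=λy, z=hλ:
  k1=λy_n ⇒ h·k1=z·y_n;  k2=λ(1+3/4z)y_n ⇒ h·k2=z(1+3/4z)y_n
  y_{n+1}/y_n = 1 + 3/14z + 11/14z(1+3/4z) = 1 + z + 33/56z²
  Hence R(z) = 1 + z + 33/56z².

Boundary: |R(x)|=1, x<0.
x=-1.2: |R|=0.6486
R=1: x+33/56x²=0 ⇒ x=−56/33=-1.6970; min R=1−1/(4·33/56)=0.5758>−1
Confirm numerically:
  x=-1.480: |R|=0.81077 <1
  x=-1.281: |R|=0.68599 <1
  x=-1.184: |R|=0.64209 <1
  x=-0.995: |R|=0.58841 <1
  x=-2.251: |R|=1.73491 >1
  x=-1.815: |R|=1.12624 >1
So |R|<1 on (-1.6970, 0).

(-1.6970, 0).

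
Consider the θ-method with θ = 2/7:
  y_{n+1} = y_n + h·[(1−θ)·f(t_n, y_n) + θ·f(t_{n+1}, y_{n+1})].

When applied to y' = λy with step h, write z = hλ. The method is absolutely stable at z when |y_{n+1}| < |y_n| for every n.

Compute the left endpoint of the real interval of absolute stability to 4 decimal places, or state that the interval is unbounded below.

Set f=λy, z=hλ:
  y_{n+1} = y_n + z·[5/7·y_n + 2/7·y_{n+1}] ⇒ (1 − 2/7z)y_{n+1} = (1 + 5/7z)y_n
  ⇒ R(z) = (1 + 5/7z)/(1 − 2/7z).

Need |R(x)|<1, x<0.
x=-1.03: |R|=0.2042
R=−1: 1+5/7x = −1+2/7x ⇒ -3/7x=2 ⇒ x=2/(-3/7)=-4.6667
Confirm numerically:
  x=-4.549: |R|=0.97807 <1
  x=-4.412: |R|=0.95172 <1
  x=-2.865: |R|=0.57541 <1
  x=-5.223: |R|=1.09567 >1
  x=-5.028: |R|=1.06356 >1
Stable set (-4.6667, 0).

z* = -4.6667.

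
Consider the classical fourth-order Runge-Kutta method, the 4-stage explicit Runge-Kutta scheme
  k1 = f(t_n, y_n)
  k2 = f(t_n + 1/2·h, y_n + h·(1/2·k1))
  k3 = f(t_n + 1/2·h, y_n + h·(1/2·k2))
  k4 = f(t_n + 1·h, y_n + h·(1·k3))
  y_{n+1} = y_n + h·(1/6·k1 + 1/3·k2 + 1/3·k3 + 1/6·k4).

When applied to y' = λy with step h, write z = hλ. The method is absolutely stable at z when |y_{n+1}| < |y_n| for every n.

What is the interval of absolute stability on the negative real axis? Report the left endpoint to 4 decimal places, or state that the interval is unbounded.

On y'=λy, z=hλ:
  order 4, 4-stage ⇒ R(z)=1+z+z^2/2+z^3/6+z^4/24
  (e.g. R(-1.14)=0.33325, |R|=0.33325)

Need |R(x)|<1, x<0.
x=-1.14: |R|=0.3332
|R(-2.97)|=1.3161 |R(-2.76)|=0.9625 |R(-0.98)|=0.3818
Bisect:
  x_lo=-3.4600 |R|=2.5938  x_hi=-0.0693 |R|=0.9330
  mid=-1.76466 |R|=0.28053 →hi
  mid=-2.61232 |R|=0.76903 →hi
  mid=-3.03616 |R|=1.44896 →lo
  mid=-2.82424 |R|=1.06033 →lo
  mid=-2.71828 |R|=0.90358 →hi
  mid=-2.77126 |R|=0.97905 →hi
  mid=-2.79775 |R|=1.01894 →lo
  mid=-2.78451 |R|=0.99881 →hi
  mid=-2.79113 |R|=1.00883 →lo
  ...
  [-2.78533,-2.78513] ⇒ x*=-2.7853
So |R|<1 on (-2.7853, 0).

(-2.7853, 0).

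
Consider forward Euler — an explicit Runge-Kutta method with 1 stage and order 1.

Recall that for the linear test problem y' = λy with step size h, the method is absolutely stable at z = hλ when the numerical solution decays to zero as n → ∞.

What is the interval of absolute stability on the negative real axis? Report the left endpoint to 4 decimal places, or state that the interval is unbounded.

(-2.0000, 0).

On y'=λy, z=hλ:
  order 1, 1-stage ⇒ R(z)=1+z
  (e.g. R(-0.93)=0.07000, |R|=0.07000)

Solve |R(x)|<1 on ℝ⁻.
x=-0.93: |R|=0.0700
|R(-1.68)|=0.6800 |R(-1.58)|=0.5800 |R(-0.68)|=0.3200
Bisect:
  x_lo=-2.7773 |R|=1.7773  x_hi=-0.2957 |R|=0.7043
  mid=-1.53649 |R|=0.53649 →hi
  mid=-2.15687 |R|=1.15687 →lo
  mid=-1.84668 |R|=0.84668 →hi
  mid=-2.00178 |R|=1.00178 →lo
  mid=-1.92423 |R|=0.92423 →hi
  mid=-1.96300 |R|=0.96300 →hi
  mid=-1.98239 |R|=0.98239 →hi
  mid=-1.99208 |R|=0.99208 →hi
  ...
  [-2.00011,-1.99996] ⇒ x*=-2.0000
So |R|<1 on (-2.0000, 0).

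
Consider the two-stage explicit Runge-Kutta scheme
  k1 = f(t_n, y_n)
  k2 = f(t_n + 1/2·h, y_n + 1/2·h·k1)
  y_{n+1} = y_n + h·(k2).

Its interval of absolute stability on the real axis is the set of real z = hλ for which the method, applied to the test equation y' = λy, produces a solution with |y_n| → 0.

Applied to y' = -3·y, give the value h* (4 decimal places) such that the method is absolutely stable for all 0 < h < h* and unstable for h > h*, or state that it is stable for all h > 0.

On y'=λy, z=hλ:
  k1=λy_n ⇒ h·k1=z·y_n;  k2=λ(1+1/2z)y_n ⇒ h·k2=z(1+1/2z)y_n
  y_{n+1}/y_n = 1 + z(1+1/2z) = 1 + z + 1/2z²
  Hence R(z) = 1 + z + 1/2z².

Find x<0 with |R(x)|<1.
x=-1.26: |R|=0.5338
R=1: x+1/2x²=0 ⇒ x=−2=-2.0000; min R=1−1/(4·1/2)=0.5000>−1
Confirm numerically:
  x=-1.975: |R|=0.97531 <1
  x=-1.773: |R|=0.79876 <1
  x=-1.522: |R|=0.63624 <1
  x=-0.888: |R|=0.50627 <1
  x=-2.408: |R|=1.49123 >1
  x=-2.394: |R|=1.47162 >1
  x=-2.243: |R|=1.27252 >1
So |R|<1 on (-2.0000, 0).

(-2.0000,0); λ=-3 ⇒ h* = (2)/3 = 0.6667.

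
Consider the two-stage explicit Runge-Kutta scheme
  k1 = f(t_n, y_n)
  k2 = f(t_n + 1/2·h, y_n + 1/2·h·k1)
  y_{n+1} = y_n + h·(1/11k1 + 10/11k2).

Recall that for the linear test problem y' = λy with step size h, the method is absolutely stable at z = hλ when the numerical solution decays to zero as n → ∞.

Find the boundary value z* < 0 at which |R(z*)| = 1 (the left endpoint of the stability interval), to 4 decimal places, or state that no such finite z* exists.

On y'=λy, z=hλ:
  k1=λy_n ⇒ h·k1=z·y_n;  k2=λ(1+1/2z)y_n ⇒ h·k2=z(1+1/2z)y_n
  y_{n+1}/y_n = 1 + 1/11z + 10/11z(1+1/2z) = 1 + z + 5/11z²
  R(z) = 1 + z + 5/11z².

Need |R(x)|<1, x<0.
x=-0.32: |R|=0.7265
R=1: x+5/11x²=0 ⇒ x=−11/5=-2.2000; min R=1−1/(4·5/11)=0.4500>−1
Confirm numerically:
  x=-1.844: |R|=0.70161 <1
  x=-1.574: |R|=0.55213 <1
  x=-1.186: |R|=0.45336 <1
  x=-2.338: |R|=1.14666 >1
  x=-2.291: |R|=1.09476 >1
So |R|<1 on (-2.2000, 0).

z* = -2.2000.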